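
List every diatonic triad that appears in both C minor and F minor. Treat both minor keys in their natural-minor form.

Cm, E♭, Fm, A♭

Triads in C minor (natural minor): Cm (i), Ddim (ii°), E♭ (III), Fm (iv), Gm (v), A♭ (VI), B♭ (VII).
Triads in F minor (natural minor): Fm (i), Gdim (ii°), A♭ (III), B♭m (iv), Cm (v), D♭ (VI), E♭ (VII).
Shared triads with their functions: Cm (i in C minor, v in F minor); E♭ (III in C minor, VII in F minor); Fm (iv in C minor, i in F minor); A♭ (VI in C minor, III in F minor).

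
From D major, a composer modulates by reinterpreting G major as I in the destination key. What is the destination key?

The numeral I denotes a major triad on scale degree 1. With G on degree 1, the tonic of the new key is G.
Degree 1 carries a major triad in major keys, so the destination is G major.
Check: the diatonic triads of G major are G (I), Am (ii), Bm (iii), C (IV), D (V), Em (vi), F#dim (vii°) — G major is indeed I.

G major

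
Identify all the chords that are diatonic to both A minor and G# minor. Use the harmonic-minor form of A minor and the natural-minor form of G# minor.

E

Triads in A minor (harmonic minor): Am (i), Bdim (ii°), Caug (III+), Dm (iv), E (V), F (VI), G#dim (vii°).
Triads in G# minor (natural minor): G#m (i), A#dim (ii°), B (III), C#m (iv), D#m (v), E (VI), F# (VII).
Shared triads with their functions: E (V in A minor, VI in G# minor).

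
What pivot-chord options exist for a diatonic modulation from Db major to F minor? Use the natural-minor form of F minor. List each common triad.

Triads in Db major: Db (I), Ebm (ii), Fm (iii), Gb (IV), Ab (V), Bbm (vi), Cdim (vii°).
Triads in F minor (natural minor): Fm (i), Gdim (ii°), Ab (III), Bbm (iv), Cm (v), Db (VI), Eb (VII).
Shared triads with their functions: Db (I in Db major, VI in F minor); Fm (iii in Db major, i in F minor); Ab (V in Db major, III in F minor); Bbm (vi in Db major, iv in F minor).

Db, Fm, Ab, Bbm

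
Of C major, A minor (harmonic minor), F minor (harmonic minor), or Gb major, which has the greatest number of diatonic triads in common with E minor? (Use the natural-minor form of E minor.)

Triads of E minor (natural minor): Em (i), F#dim (ii°), G (III), Am (iv), Bm (v), C (VI), D (VII).
C major shares 4: Em, G, Am, C.
A minor (harmonic minor) shares 1: Am.
F minor (harmonic minor) shares 1: C.
Gb major shares 0: none.
The most common triads (4) are shared with C major.

C major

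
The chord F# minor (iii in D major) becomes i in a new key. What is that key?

F# minor

The numeral i denotes a minor triad on scale degree 1. With F# on degree 1, the tonic of the new key is F#.
Degree 1 carries a minor triad in minor keys, so the destination is F# minor.
Check: the diatonic triads of F# minor (natural minor) are F#m (i), G#dim (ii°), A (III), Bm (iv), C#m (v), D (VI), E (VII) — F# minor is indeed i.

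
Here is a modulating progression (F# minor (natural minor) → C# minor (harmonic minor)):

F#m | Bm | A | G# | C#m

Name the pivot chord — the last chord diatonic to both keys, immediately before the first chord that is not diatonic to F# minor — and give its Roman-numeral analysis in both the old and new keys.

A — III in F# minor, VI in C# minor

Chords diatonic to F# minor: F#m, G#dim, A, Bm, C#m, D, E.
Reading the progression, the first chord not in that set is G#, so the modulation leaves F# minor there.
The chord immediately before G# is A, which is diatonic to both keys: III in F# minor and VI in C# minor.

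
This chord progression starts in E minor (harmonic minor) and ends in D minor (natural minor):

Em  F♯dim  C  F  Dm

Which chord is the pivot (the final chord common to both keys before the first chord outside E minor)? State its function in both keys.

Chords diatonic to E minor: Em, F♯dim, Gaug, Am, B, C, D♯dim.
Reading the progression, the first chord not in that set is F, so the modulation leaves E minor there.
The chord immediately before F is C, which is diatonic to both keys: VI in E minor and VII in D minor.

C — VI in E minor, VII in D minor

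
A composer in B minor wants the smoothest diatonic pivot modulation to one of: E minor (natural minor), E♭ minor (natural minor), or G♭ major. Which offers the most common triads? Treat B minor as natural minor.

Triads of B minor (natural minor): Bm (i), C♯dim (ii°), D (III), Em (iv), F♯m (v), G (VI), A (VII).
E minor (natural minor) shares 4: Bm, D, Em, G.
E♭ minor (natural minor) shares 0: none.
G♭ major shares 0: none.
The most common triads (4) are shared with E minor.

E minor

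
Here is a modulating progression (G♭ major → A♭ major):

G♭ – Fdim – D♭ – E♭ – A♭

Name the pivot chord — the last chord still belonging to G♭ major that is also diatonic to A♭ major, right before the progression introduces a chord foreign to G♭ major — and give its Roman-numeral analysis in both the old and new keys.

Chords diatonic to G♭ major: G♭, A♭m, B♭m, C♭, D♭, E♭m, Fdim.
Reading the progression, the first chord not in that set is E♭, so the modulation leaves G♭ major there.
The chord immediately before E♭ is D♭, which is diatonic to both keys: V in G♭ major and IV in A♭ major.

D♭ — V in G♭ major, IV in A♭ major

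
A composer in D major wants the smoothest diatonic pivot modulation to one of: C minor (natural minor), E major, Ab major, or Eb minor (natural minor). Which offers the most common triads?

E major

Triads of D major: D (I), Em (ii), F#m (iii), G (IV), A (V), Bm (vi), C#dim (vii°).
C minor (natural minor) shares 0: none.
E major shares 2: F#m, A.
Ab major shares 0: none.
Eb minor (natural minor) shares 0: none.
The most common triads (2) are shared with E major.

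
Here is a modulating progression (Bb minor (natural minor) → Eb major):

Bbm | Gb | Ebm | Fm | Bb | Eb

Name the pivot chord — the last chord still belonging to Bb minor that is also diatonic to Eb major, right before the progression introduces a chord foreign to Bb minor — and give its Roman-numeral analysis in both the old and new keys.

Fm — v in Bb minor, ii in Eb major

Chords diatonic to Bb minor: Bbm, Cdim, Db, Ebm, Fm, Gb, Ab.
Reading the progression, the first chord not in that set is Bb, so the modulation leaves Bb minor there.
The chord immediately before Bb is Fm, which is diatonic to both keys: v in Bb minor and ii in Eb major.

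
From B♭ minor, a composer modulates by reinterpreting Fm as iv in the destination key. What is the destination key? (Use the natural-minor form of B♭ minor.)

The numeral iv denotes a minor triad on scale degree 4. With F on degree 4, the tonic of the new key is C.
Degree 4 carries a minor triad in minor keys, so the destination is C minor.
Check: the diatonic triads of C minor (natural minor) are Cm (i), Ddim (ii°), E♭ (III), Fm (iv), Gm (v), A♭ (VI), B♭ (VII) — Fm is indeed iv.

C minor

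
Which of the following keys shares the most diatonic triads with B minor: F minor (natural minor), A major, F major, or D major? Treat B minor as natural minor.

D major

Triads of B minor (natural minor): Bm (i), C#dim (ii°), D (III), Em (iv), F#m (v), G (VI), A (VII).
F minor (natural minor) shares 0: none.
A major shares 4: Bm, D, F#m, A.
F major shares 0: none.
D major shares 7: Bm, C#dim, D, Em, F#m, G, A.
The most common triads (7) are shared with D major.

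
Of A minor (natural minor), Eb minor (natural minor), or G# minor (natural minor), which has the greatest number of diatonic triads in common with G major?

Triads of G major: G (I), Am (ii), Bm (iii), C (IV), D (V), Em (vi), F#dim (vii°).
A minor (natural minor) shares 4: G, Am, C, Em.
Eb minor (natural minor) shares 0: none.
G# minor (natural minor) shares 0: none.
The most common triads (4) are shared with A minor.

A minor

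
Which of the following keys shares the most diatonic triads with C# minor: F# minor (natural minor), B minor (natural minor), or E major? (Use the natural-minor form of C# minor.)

E major

Triads of C# minor (natural minor): C# minor (i), D# diminished (ii°), E major (III), F# minor (iv), G# minor (v), A major (VI), B major (VII).
F# minor (natural minor) shares 4: C#m, E, F#m, A.
B minor (natural minor) shares 2: F#m, A.
E major shares 7: C#m, D#dim, E, F#m, G#m, A, B.
The most common triads (7) are shared with E major.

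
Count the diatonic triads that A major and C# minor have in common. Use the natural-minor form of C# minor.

4

Diatonic triads of A major: A (I), Bm (ii), C#m (iii), D (IV), E (V), F#m (vi), G#dim (vii°).
Diatonic triads of C# minor (natural minor): C#m (i), D#dim (ii°), E (III), F#m (iv), G#m (v), A (VI), B (VII).
Matching root and quality in both lists: A, C#m, E, F#m.
That gives 4 common triads.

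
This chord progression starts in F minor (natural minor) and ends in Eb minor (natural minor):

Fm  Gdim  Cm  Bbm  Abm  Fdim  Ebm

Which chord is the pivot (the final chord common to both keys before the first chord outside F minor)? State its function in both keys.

Bbm — iv in F minor, v in Eb minor

Chords diatonic to F minor: Fm, Gdim, Ab, Bbm, Cm, Db, Eb.
Reading the progression, the first chord not in that set is Abm, so the modulation leaves F minor there.
The chord immediately before Abm is Bbm, which is diatonic to both keys: iv in F minor and v in Eb minor.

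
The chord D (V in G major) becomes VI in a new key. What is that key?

F# minor

The numeral VI denotes a major triad on scale degree 6. With D on degree 6, the tonic of the new key is F#.
Degree 6 carries a major triad in minor keys, so the destination is F# minor.
Check: the diatonic triads of F# minor (natural minor) are F#m (i), G#dim (ii°), A (III), Bm (iv), C#m (v), D (VI), E (VII) — D is indeed VI.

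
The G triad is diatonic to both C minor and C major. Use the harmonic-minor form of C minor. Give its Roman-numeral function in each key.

The scale of C minor (harmonic minor) is C D Eb F G Ab B; G is degree 5, and the triad built there (G-B-D) is major, so it is V.
The scale of C major is C D E F G A B; G is degree 5, and the triad built there (G-B-D) is major, so it is V.

V in C minor; V in C major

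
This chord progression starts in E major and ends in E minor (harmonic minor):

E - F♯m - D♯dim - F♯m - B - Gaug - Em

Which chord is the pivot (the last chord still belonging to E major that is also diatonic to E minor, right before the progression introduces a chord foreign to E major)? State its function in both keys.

B — V in E major, V in E minor

Chords diatonic to E major: E, F♯m, G♯m, A, B, C♯m, D♯dim.
Reading the progression, the first chord not in that set is Gaug, so the modulation leaves E major there.
The chord immediately before Gaug is B, which is diatonic to both keys: V in E major and V in E minor.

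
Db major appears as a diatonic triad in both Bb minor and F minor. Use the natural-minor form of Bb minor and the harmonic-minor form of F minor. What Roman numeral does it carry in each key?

III in Bb minor; VI in F minor

The scale of Bb minor (natural minor) is Bb C Db Eb F Gb Ab; Db is degree 3, and the triad built there (Db-F-Ab) is major, so it is III.
The scale of F minor (harmonic minor) is F G Ab Bb C Db E; Db is degree 6, and the triad built there (Db-F-Ab) is major, so it is VI.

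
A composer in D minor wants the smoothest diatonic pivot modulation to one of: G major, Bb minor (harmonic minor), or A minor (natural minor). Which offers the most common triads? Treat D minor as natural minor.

Triads of D minor (natural minor): Dm (i), Edim (ii°), F (III), Gm (iv), Am (v), Bb (VI), C (VII).
G major shares 2: Am, C.
Bb minor (harmonic minor) shares 1: F.
A minor (natural minor) shares 4: Dm, F, Am, C.
The most common triads (4) are shared with A minor.

A minor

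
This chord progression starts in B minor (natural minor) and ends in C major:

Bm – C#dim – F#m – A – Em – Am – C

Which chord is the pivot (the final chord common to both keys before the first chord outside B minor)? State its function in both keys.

Chords diatonic to B minor: Bm, C#dim, D, Em, F#m, G, A.
Reading the progression, the first chord not in that set is Am, so the modulation leaves B minor there.
The chord immediately before Am is Em, which is diatonic to both keys: iv in B minor and iii in C major.

Em — iv in B minor, iii in C major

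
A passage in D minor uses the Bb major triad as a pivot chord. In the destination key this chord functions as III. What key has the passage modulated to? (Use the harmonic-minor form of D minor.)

The numeral III denotes a major triad on scale degree 3. With Bb on degree 3, the tonic of the new key is G.
Degree 3 carries a major triad in natural-minor keys, so the destination is G minor.
Check: the diatonic triads of G minor (natural minor) are Gm (i), Adim (ii°), Bb (III), Cm (iv), Dm (v), Eb (VI), F (VII) — Bb major is indeed III.

G minor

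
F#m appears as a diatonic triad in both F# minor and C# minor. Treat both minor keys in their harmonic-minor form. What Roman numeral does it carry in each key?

The scale of F# minor (harmonic minor) is F# G# A B C# D E#; F# is degree 1, and the triad built there (F#-A-C#) is minor, so it is i.
The scale of C# minor (harmonic minor) is C# D# E F# G# A B#; F# is degree 4, and the triad built there (F#-A-C#) is minor, so it is iv.

i in F# minor; iv in C# minor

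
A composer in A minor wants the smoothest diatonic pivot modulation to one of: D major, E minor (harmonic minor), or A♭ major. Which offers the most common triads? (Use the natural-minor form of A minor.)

Triads of A minor (natural minor): A minor (i), B diminished (ii°), C major (III), D minor (iv), E minor (v), F major (VI), G major (VII).
D major shares 2: Em, G.
E minor (harmonic minor) shares 3: Am, C, Em.
A♭ major shares 0: none.
The most common triads (3) are shared with E minor.

E minor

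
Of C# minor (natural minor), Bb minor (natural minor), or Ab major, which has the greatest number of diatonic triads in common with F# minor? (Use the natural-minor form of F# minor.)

C# minor

Triads of F# minor (natural minor): F#m (i), G#dim (ii°), A (III), Bm (iv), C#m (v), D (VI), E (VII).
C# minor (natural minor) shares 4: F#m, A, C#m, E.
Bb minor (natural minor) shares 0: none.
Ab major shares 0: none.
The most common triads (4) are shared with C# minor.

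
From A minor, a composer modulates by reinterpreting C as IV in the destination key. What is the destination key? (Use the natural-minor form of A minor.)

The numeral IV denotes a major triad on scale degree 4. With C on degree 4, the tonic of the new key is G.
Degree 4 carries a major triad in major keys, so the destination is G major.
Check: the diatonic triads of G major are G (I), Am (ii), Bm (iii), C (IV), D (V), Em (vi), F♯dim (vii°) — C is indeed IV.

G major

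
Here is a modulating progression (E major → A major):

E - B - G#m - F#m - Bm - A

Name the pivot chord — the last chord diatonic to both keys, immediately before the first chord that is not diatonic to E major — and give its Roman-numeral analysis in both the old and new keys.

Chords diatonic to E major: E, F#m, G#m, A, B, C#m, D#dim.
Reading the progression, the first chord not in that set is Bm, so the modulation leaves E major there.
The chord immediately before Bm is F#m, which is diatonic to both keys: ii in E major and vi in A major.

F#m — ii in E major, vi in A major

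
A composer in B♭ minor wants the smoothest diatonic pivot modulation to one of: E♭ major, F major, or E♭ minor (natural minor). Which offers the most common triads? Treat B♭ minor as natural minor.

E♭ minor

Triads of B♭ minor (natural minor): B♭m (i), Cdim (ii°), D♭ (III), E♭m (iv), Fm (v), G♭ (VI), A♭ (VII).
E♭ major shares 2: Fm, A♭.
F major shares 0: none.
E♭ minor (natural minor) shares 4: B♭m, D♭, E♭m, G♭.
The most common triads (4) are shared with E♭ minor.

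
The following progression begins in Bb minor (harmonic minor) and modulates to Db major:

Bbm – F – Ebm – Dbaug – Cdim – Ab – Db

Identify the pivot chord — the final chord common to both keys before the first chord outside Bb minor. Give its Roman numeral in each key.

Cdim — ii° in Bb minor, vii° in Db major

Chords diatonic to Bb minor: Bbm, Cdim, Dbaug, Ebm, F, Gb, Adim.
Reading the progression, the first chord not in that set is Ab, so the modulation leaves Bb minor there.
The chord immediately before Ab is Cdim, which is diatonic to both keys: ii° in Bb minor and vii° in Db major.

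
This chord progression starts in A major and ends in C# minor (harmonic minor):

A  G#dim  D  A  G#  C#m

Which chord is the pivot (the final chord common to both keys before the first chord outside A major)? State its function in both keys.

A — I in A major, VI in C# minor

Chords diatonic to A major: A, Bm, C#m, D, E, F#m, G#dim.
Reading the progression, the first chord not in that set is G#, so the modulation leaves A major there.
The chord immediately before G# is A, which is diatonic to both keys: I in A major and VI in C# minor.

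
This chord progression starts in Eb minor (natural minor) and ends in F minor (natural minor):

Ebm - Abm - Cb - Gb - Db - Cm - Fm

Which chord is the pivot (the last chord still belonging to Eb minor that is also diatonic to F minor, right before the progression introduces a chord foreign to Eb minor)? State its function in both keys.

Chords diatonic to Eb minor: Ebm, Fdim, Gb, Abm, Bbm, Cb, Db.
Reading the progression, the first chord not in that set is Cm, so the modulation leaves Eb minor there.
The chord immediately before Cm is Db, which is diatonic to both keys: VII in Eb minor and VI in F minor.

Db — VII in Eb minor, VI in F minor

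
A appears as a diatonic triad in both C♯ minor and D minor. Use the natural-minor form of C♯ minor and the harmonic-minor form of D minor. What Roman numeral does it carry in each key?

VI in C♯ minor; V in D minor

The scale of C♯ minor (natural minor) is C♯ D♯ E F♯ G♯ A B; A is degree 6, and the triad built there (A-C♯-E) is major, so it is VI.
The scale of D minor (harmonic minor) is D E F G A B♭ C♯; A is degree 5, and the triad built there (A-C♯-E) is major, so it is V.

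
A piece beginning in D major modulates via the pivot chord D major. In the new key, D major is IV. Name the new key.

A major

The numeral IV denotes a major triad on scale degree 4. With D on degree 4, the tonic of the new key is A.
Degree 4 carries a major triad in major keys, so the destination is A major.
Check: the diatonic triads of A major are A (I), Bm (ii), C#m (iii), D (IV), E (V), F#m (vi), G#dim (vii°) — D major is indeed IV.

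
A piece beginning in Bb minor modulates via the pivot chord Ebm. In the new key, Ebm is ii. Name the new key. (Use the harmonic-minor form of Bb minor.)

Db major

The numeral ii denotes a minor triad on scale degree 2. With Eb on degree 2, the tonic of the new key is Db.
Degree 2 carries a minor triad in major keys, so the destination is Db major.
Check: the diatonic triads of Db major are Db (I), Ebm (ii), Fm (iii), Gb (IV), Ab (V), Bbm (vi), Cdim (vii°) — Ebm is indeed ii.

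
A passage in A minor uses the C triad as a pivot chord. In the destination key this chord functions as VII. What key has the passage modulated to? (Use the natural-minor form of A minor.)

D minor

The numeral VII denotes a major triad on scale degree 7. With C on degree 7, the tonic of the new key is D.
Degree 7 carries a major triad in natural-minor keys, so the destination is D minor.
Check: the diatonic triads of D minor (natural minor) are Dm (i), Edim (ii°), F (III), Gm (iv), Am (v), B♭ (VI), C (VII) — C is indeed VII.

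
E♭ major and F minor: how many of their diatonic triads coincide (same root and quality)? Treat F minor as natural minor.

4

Diatonic triads of E♭ major: E♭ major (I), F minor (ii), G minor (iii), A♭ major (IV), B♭ major (V), C minor (vi), D diminished (vii°).
Diatonic triads of F minor (natural minor): F minor (i), G diminished (ii°), A♭ major (III), B♭ minor (iv), C minor (v), D♭ major (VI), E♭ major (VII).
Matching root and quality in both lists: E♭ major, F minor, A♭ major, C minor.
That gives 4 common triads.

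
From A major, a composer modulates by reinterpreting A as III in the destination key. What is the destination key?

The numeral III denotes a major triad on scale degree 3. With A on degree 3, the tonic of the new key is F#.
Degree 3 carries a major triad in natural-minor keys, so the destination is F# minor.
Check: the diatonic triads of F# minor (natural minor) are F#m (i), G#dim (ii°), A (III), Bm (iv), C#m (v), D (VI), E (VII) — A is indeed III.

F# minor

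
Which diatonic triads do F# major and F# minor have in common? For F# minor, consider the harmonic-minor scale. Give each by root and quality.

Triads in F# major: F# major (I), G# minor (ii), A# minor (iii), B major (IV), C# major (V), D# minor (vi), E# diminished (vii°).
Triads in F# minor (harmonic minor): F# minor (i), G# diminished (ii°), A augmented (III+), B minor (iv), C# major (V), D major (VI), E# diminished (vii°).
Shared triads with their functions: C# major (V in F# major, V in F# minor); E# diminished (vii° in F# major, vii° in F# minor).

C#, E#dim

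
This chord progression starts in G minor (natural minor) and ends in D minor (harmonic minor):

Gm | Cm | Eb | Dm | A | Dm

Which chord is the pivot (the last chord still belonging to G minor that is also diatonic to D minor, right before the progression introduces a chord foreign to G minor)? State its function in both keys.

Dm — v in G minor, i in D minor

Chords diatonic to G minor: Gm, Adim, Bb, Cm, Dm, Eb, F.
Reading the progression, the first chord not in that set is A, so the modulation leaves G minor there.
The chord immediately before A is Dm, which is diatonic to both keys: v in G minor and i in D minor.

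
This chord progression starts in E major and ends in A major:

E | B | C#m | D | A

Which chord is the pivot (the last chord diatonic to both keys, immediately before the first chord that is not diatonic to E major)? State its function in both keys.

C#m — vi in E major, iii in A major

Chords diatonic to E major: E, F#m, G#m, A, B, C#m, D#dim.
Reading the progression, the first chord not in that set is D, so the modulation leaves E major there.
The chord immediately before D is C#m, which is diatonic to both keys: vi in E major and iii in A major.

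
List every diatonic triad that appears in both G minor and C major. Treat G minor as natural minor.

Dm, F

Triads in G minor (natural minor): G minor (i), A diminished (ii°), Bb major (III), C minor (iv), D minor (v), Eb major (VI), F major (VII).
Triads in C major: C major (I), D minor (ii), E minor (iii), F major (IV), G major (V), A minor (vi), B diminished (vii°).
Shared triads with their functions: D minor (v in G minor, ii in C major); F major (VII in G minor, IV in C major).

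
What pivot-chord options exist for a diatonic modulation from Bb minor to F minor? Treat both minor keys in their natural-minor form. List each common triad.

Triads in Bb minor (natural minor): Bbm (i), Cdim (ii°), Db (III), Ebm (iv), Fm (v), Gb (VI), Ab (VII).
Triads in F minor (natural minor): Fm (i), Gdim (ii°), Ab (III), Bbm (iv), Cm (v), Db (VI), Eb (VII).
Shared triads with their functions: Bbm (i in Bb minor, iv in F minor); Db (III in Bb minor, VI in F minor); Fm (v in Bb minor, i in F minor); Ab (VII in Bb minor, III in F minor).

Bbm, Db, Fm, Ab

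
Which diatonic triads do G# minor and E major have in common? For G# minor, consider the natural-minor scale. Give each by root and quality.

Triads in G# minor (natural minor): G#m (i), A#dim (ii°), B (III), C#m (iv), D#m (v), E (VI), F# (VII).
Triads in E major: E (I), F#m (ii), G#m (iii), A (IV), B (V), C#m (vi), D#dim (vii°).
Shared triads with their functions: G#m (i in G# minor, iii in E major); B (III in G# minor, V in E major); C#m (iv in G# minor, vi in E major); E (VI in G# minor, I in E major).

G#m, B, C#m, E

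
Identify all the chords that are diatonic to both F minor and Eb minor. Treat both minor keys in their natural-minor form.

Bbm, Db

Triads in F minor (natural minor): Fm (i), Gdim (ii°), Ab (III), Bbm (iv), Cm (v), Db (VI), Eb (VII).
Triads in Eb minor (natural minor): Ebm (i), Fdim (ii°), Gb (III), Abm (iv), Bbm (v), Cb (VI), Db (VII).
Shared triads with their functions: Bbm (iv in F minor, v in Eb minor); Db (VI in F minor, VII in Eb minor).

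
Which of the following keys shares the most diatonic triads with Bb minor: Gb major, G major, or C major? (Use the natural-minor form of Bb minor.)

Triads of Bb minor (natural minor): Bbm (i), Cdim (ii°), Db (III), Ebm (iv), Fm (v), Gb (VI), Ab (VII).
Gb major shares 4: Bbm, Db, Ebm, Gb.
G major shares 0: none.
C major shares 0: none.
The most common triads (4) are shared with Gb major.

Gb major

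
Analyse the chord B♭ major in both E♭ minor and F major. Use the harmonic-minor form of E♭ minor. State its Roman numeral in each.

V in E♭ minor; IV in F major

The scale of E♭ minor (harmonic minor) is E♭ F G♭ A♭ B♭ C♭ D; B♭ is degree 5, and the triad built there (B♭-D-F) is major, so it is V.
The scale of F major is F G A B♭ C D E; B♭ is degree 4, and the triad built there (B♭-D-F) is major, so it is IV.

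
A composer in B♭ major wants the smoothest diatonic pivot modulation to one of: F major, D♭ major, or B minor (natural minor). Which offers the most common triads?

F major

Triads of B♭ major: B♭ major (I), C minor (ii), D minor (iii), E♭ major (IV), F major (V), G minor (vi), A diminished (vii°).
F major shares 4: B♭, Dm, F, Gm.
D♭ major shares 0: none.
B minor (natural minor) shares 0: none.
The most common triads (4) are shared with F major.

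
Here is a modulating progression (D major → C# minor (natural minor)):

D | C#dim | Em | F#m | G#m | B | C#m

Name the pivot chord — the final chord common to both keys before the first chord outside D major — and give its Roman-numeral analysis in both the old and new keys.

Chords diatonic to D major: D, Em, F#m, G, A, Bm, C#dim.
Reading the progression, the first chord not in that set is G#m, so the modulation leaves D major there.
The chord immediately before G#m is F#m, which is diatonic to both keys: iii in D major and iv in C# minor.

F#m — iii in D major, iv in C# minor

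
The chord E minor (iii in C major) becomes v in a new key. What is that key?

A minor

The numeral v denotes a minor triad on scale degree 5. With E on degree 5, the tonic of the new key is A.
Degree 5 carries a minor triad in natural-minor keys, so the destination is A minor.
Check: the diatonic triads of A minor (natural minor) are Am (i), Bdim (ii°), C (III), Dm (iv), Em (v), F (VI), G (VII) — E minor is indeed v.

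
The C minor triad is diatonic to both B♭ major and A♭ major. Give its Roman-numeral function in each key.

The scale of B♭ major is B♭ C D E♭ F G A; C is degree 2, and the triad built there (C-E♭-G) is minor, so it is ii.
The scale of A♭ major is A♭ B♭ C D♭ E♭ F G; C is degree 3, and the triad built there (C-E♭-G) is minor, so it is iii.

ii in B♭ major; iii in A♭ major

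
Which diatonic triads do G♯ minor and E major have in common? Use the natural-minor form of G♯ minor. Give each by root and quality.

Triads in G♯ minor (natural minor): G♯m (i), A♯dim (ii°), B (III), C♯m (iv), D♯m (v), E (VI), F♯ (VII).
Triads in E major: E (I), F♯m (ii), G♯m (iii), A (IV), B (V), C♯m (vi), D♯dim (vii°).
Shared triads with their functions: G♯m (i in G♯ minor, iii in E major); B (III in G♯ minor, V in E major); C♯m (iv in G♯ minor, vi in E major); E (VI in G♯ minor, I in E major).

G♯m, B, C♯m, E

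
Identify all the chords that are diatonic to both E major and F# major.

G#m, B

Triads in E major: E major (I), F# minor (ii), G# minor (iii), A major (IV), B major (V), C# minor (vi), D# diminished (vii°).
Triads in F# major: F# major (I), G# minor (ii), A# minor (iii), B major (IV), C# major (V), D# minor (vi), E# diminished (vii°).
Shared triads with their functions: G# minor (iii in E major, ii in F# major); B major (V in E major, IV in F# major).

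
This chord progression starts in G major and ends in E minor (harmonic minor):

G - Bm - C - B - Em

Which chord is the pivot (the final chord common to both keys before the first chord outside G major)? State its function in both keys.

C — IV in G major, VI in E minor

Chords diatonic to G major: G, Am, Bm, C, D, Em, F#dim.
Reading the progression, the first chord not in that set is B, so the modulation leaves G major there.
The chord immediately before B is C, which is diatonic to both keys: IV in G major and VI in E minor.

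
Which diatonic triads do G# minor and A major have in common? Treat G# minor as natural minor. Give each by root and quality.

Triads in G# minor (natural minor): G# minor (i), A# diminished (ii°), B major (III), C# minor (iv), D# minor (v), E major (VI), F# major (VII).
Triads in A major: A major (I), B minor (ii), C# minor (iii), D major (IV), E major (V), F# minor (vi), G# diminished (vii°).
Shared triads with their functions: C# minor (iv in G# minor, iii in A major); E major (VI in G# minor, V in A major).

C#m, E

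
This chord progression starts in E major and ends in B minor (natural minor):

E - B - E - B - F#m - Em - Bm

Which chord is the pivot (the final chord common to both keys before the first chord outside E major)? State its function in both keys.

F#m — ii in E major, v in B minor

Chords diatonic to E major: E, F#m, G#m, A, B, C#m, D#dim.
Reading the progression, the first chord not in that set is Em, so the modulation leaves E major there.
The chord immediately before Em is F#m, which is diatonic to both keys: ii in E major and v in B minor.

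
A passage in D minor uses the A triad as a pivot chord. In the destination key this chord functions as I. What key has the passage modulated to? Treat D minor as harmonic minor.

A major

The numeral I denotes a major triad on scale degree 1. With A on degree 1, the tonic of the new key is A.
Degree 1 carries a major triad in major keys, so the destination is A major.
Check: the diatonic triads of A major are A (I), Bm (ii), C#m (iii), D (IV), E (V), F#m (vi), G#dim (vii°) — A is indeed I.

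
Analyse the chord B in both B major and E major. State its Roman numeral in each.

The scale of B major is B C# D# E F# G# A#; B is degree 1, and the triad built there (B-D#-F#) is major, so it is I.
The scale of E major is E F# G# A B C# D#; B is degree 5, and the triad built there (B-D#-F#) is major, so it is V.

I in B major; V in E major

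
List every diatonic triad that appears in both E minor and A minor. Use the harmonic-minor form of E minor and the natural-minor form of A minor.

Triads in E minor (harmonic minor): Em (i), F#dim (ii°), Gaug (III+), Am (iv), B (V), C (VI), D#dim (vii°).
Triads in A minor (natural minor): Am (i), Bdim (ii°), C (III), Dm (iv), Em (v), F (VI), G (VII).
Shared triads with their functions: Em (i in E minor, v in A minor); Am (iv in E minor, i in A minor); C (VI in E minor, III in A minor).

Em, Am, C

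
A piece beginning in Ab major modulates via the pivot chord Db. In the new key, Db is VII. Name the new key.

Eb minor

The numeral VII denotes a major triad on scale degree 7. With Db on degree 7, the tonic of the new key is Eb.
Degree 7 carries a major triad in natural-minor keys, so the destination is Eb minor.
Check: the diatonic triads of Eb minor (natural minor) are Ebm (i), Fdim (ii°), Gb (III), Abm (iv), Bbm (v), Cb (VI), Db (VII) — Db is indeed VII.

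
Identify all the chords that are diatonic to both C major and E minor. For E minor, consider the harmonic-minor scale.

C, Em, Am

Triads in C major: C major (I), D minor (ii), E minor (iii), F major (IV), G major (V), A minor (vi), B diminished (vii°).
Triads in E minor (harmonic minor): E minor (i), F♯ diminished (ii°), G augmented (III+), A minor (iv), B major (V), C major (VI), D♯ diminished (vii°).
Shared triads with their functions: C major (I in C major, VI in E minor); E minor (iii in C major, i in E minor); A minor (vi in C major, iv in E minor).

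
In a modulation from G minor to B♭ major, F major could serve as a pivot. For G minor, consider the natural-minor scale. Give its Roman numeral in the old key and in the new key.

The scale of G minor (natural minor) is G A B♭ C D E♭ F; F is degree 7, and the triad built there (F-A-C) is major, so it is VII.
The scale of B♭ major is B♭ C D E♭ F G A; F is degree 5, and the triad built there (F-A-C) is major, so it is V.

VII in G minor; V in B♭ major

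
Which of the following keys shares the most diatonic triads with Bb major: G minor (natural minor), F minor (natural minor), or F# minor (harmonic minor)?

G minor

Triads of Bb major: Bb (I), Cm (ii), Dm (iii), Eb (IV), F (V), Gm (vi), Adim (vii°).
G minor (natural minor) shares 7: Bb, Cm, Dm, Eb, F, Gm, Adim.
F minor (natural minor) shares 2: Cm, Eb.
F# minor (harmonic minor) shares 0: none.
The most common triads (7) are shared with G minor.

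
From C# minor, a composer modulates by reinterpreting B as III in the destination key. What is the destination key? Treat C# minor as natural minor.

G# minor

The numeral III denotes a major triad on scale degree 3. With B on degree 3, the tonic of the new key is G#.
Degree 3 carries a major triad in natural-minor keys, so the destination is G# minor.
Check: the diatonic triads of G# minor (natural minor) are G#m (i), A#dim (ii°), B (III), C#m (iv), D#m (v), E (VI), F# (VII) — B is indeed III.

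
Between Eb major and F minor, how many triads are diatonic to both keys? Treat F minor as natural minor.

4

Diatonic triads of Eb major: Eb (I), Fm (ii), Gm (iii), Ab (IV), Bb (V), Cm (vi), Ddim (vii°).
Diatonic triads of F minor (natural minor): Fm (i), Gdim (ii°), Ab (III), Bbm (iv), Cm (v), Db (VI), Eb (VII).
Matching root and quality in both lists: Eb, Fm, Ab, Cm.
That gives 4 common triads.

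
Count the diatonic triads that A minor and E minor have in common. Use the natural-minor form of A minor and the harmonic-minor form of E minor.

Diatonic triads of A minor (natural minor): Am (i), Bdim (ii°), C (III), Dm (iv), Em (v), F (VI), G (VII).
Diatonic triads of E minor (harmonic minor): Em (i), F♯dim (ii°), Gaug (III+), Am (iv), B (V), C (VI), D♯dim (vii°).
Matching root and quality in both lists: Am, C, Em.
That gives 3 common triads.

3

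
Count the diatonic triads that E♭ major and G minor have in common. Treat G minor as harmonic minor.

3

Diatonic triads of E♭ major: E♭ (I), Fm (ii), Gm (iii), A♭ (IV), B♭ (V), Cm (vi), Ddim (vii°).
Diatonic triads of G minor (harmonic minor): Gm (i), Adim (ii°), B♭aug (III+), Cm (iv), D (V), E♭ (VI), F♯dim (vii°).
Matching root and quality in both lists: E♭, Gm, Cm.
That gives 3 common triads.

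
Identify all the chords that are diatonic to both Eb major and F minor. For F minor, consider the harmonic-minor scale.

Triads in Eb major: Eb major (I), F minor (ii), G minor (iii), Ab major (IV), Bb major (V), C minor (vi), D diminished (vii°).
Triads in F minor (harmonic minor): F minor (i), G diminished (ii°), Ab augmented (III+), Bb minor (iv), C major (V), Db major (VI), E diminished (vii°).
Shared triads with their functions: F minor (ii in Eb major, i in F minor).

Fm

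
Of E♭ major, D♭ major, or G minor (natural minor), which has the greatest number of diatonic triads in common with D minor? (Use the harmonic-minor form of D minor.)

Triads of D minor (harmonic minor): Dm (i), Edim (ii°), Faug (III+), Gm (iv), A (V), B♭ (VI), C♯dim (vii°).
E♭ major shares 2: Gm, B♭.
D♭ major shares 0: none.
G minor (natural minor) shares 3: Dm, Gm, B♭.
The most common triads (3) are shared with G minor.

G minor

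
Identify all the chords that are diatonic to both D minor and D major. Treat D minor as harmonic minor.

A, C#dim

Triads in D minor (harmonic minor): Dm (i), Edim (ii°), Faug (III+), Gm (iv), A (V), Bb (VI), C#dim (vii°).
Triads in D major: D (I), Em (ii), F#m (iii), G (IV), A (V), Bm (vi), C#dim (vii°).
Shared triads with their functions: A (V in D minor, V in D major); C#dim (vii° in D minor, vii° in D major).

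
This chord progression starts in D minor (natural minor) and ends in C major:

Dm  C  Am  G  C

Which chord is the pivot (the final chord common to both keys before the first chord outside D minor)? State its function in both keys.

Chords diatonic to D minor: Dm, Edim, F, Gm, Am, Bb, C.
Reading the progression, the first chord not in that set is G, so the modulation leaves D minor there.
The chord immediately before G is Am, which is diatonic to both keys: v in D minor and vi in C major.

Am — v in D minor, vi in C major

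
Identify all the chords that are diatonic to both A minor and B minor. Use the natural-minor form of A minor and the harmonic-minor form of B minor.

Triads in A minor (natural minor): Am (i), Bdim (ii°), C (III), Dm (iv), Em (v), F (VI), G (VII).
Triads in B minor (harmonic minor): Bm (i), C#dim (ii°), Daug (III+), Em (iv), F# (V), G (VI), A#dim (vii°).
Shared triads with their functions: Em (v in A minor, iv in B minor); G (VII in A minor, VI in B minor).

Em, G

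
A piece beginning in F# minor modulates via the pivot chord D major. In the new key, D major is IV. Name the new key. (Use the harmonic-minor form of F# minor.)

The numeral IV denotes a major triad on scale degree 4. With D on degree 4, the tonic of the new key is A.
Degree 4 carries a major triad in major keys, so the destination is A major.
Check: the diatonic triads of A major are A (I), Bm (ii), C#m (iii), D (IV), E (V), F#m (vi), G#dim (vii°) — D major is indeed IV.

A major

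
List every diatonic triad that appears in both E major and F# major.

Triads in E major: E major (I), F# minor (ii), G# minor (iii), A major (IV), B major (V), C# minor (vi), D# diminished (vii°).
Triads in F# major: F# major (I), G# minor (ii), A# minor (iii), B major (IV), C# major (V), D# minor (vi), E# diminished (vii°).
Shared triads with their functions: G# minor (iii in E major, ii in F# major); B major (V in E major, IV in F# major).

G#m, B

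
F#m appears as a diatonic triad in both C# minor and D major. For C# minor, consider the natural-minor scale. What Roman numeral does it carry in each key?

The scale of C# minor (natural minor) is C# D# E F# G# A B; F# is degree 4, and the triad built there (F#-A-C#) is minor, so it is iv.
The scale of D major is D E F# G A B C#; F# is degree 3, and the triad built there (F#-A-C#) is minor, so it is iii.

iv in C# minor; iii in D major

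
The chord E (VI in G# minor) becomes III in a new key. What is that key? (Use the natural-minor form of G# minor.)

C# minor

The numeral III denotes a major triad on scale degree 3. With E on degree 3, the tonic of the new key is C#.
Degree 3 carries a major triad in natural-minor keys, so the destination is C# minor.
Check: the diatonic triads of C# minor (natural minor) are C#m (i), D#dim (ii°), E (III), F#m (iv), G#m (v), A (VI), B (VII) — E is indeed III.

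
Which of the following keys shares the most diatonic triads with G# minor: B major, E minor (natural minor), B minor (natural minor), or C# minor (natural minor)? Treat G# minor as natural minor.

Triads of G# minor (natural minor): G# minor (i), A# diminished (ii°), B major (III), C# minor (iv), D# minor (v), E major (VI), F# major (VII).
B major shares 7: G#m, A#dim, B, C#m, D#m, E, F#.
E minor (natural minor) shares 0: none.
B minor (natural minor) shares 0: none.
C# minor (natural minor) shares 4: G#m, B, C#m, E.
The most common triads (7) are shared with B major.

B major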